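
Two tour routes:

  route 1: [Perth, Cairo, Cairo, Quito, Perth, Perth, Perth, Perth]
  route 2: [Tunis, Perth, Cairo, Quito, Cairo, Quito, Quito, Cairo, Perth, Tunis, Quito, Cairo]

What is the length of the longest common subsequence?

Taking Perth [1,2]; then Cairo [2,3]; then Cairo [3,5]; then Quito [4,7]; then Perth [5,9] gives a common subsequence of length 5, and the DP table's final entry dp[8][12] is also 5, so no common subsequence is longer.

5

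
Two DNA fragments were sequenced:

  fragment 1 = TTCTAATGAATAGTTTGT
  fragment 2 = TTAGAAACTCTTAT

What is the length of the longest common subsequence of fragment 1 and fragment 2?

11

Match T (fragment 1 #2, fragment 2 #1), T (fragment 1 #4, fragment 2 #2), A (fragment 1 #6, fragment 2 #3), G (fragment 1 #8, fragment 2 #4), A (fragment 1 #9, fragment 2 #5), A (fragment 1 #10, fragment 2 #6), A (fragment 1 #12, fragment 2 #7), T (fragment 1 #14, fragment 2 #9), T (fragment 1 #15, fragment 2 #11), T (fragment 1 #16, fragment 2 #12), T (fragment 1 #18, fragment 2 #14) — 11 bases in the same relative order in both, and the DP table's final entry dp[18][14] is also 11, so no common subsequence is longer.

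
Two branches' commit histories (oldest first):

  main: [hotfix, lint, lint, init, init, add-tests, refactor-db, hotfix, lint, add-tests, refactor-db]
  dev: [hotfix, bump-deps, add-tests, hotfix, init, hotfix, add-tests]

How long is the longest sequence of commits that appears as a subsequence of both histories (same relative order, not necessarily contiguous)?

4

Taking hotfix [1,4]; then init [5,5]; then hotfix [8,6]; then add-tests [10,7] gives a common subsequence of length 4. dp[11][7] = 4 confirms this is the maximum.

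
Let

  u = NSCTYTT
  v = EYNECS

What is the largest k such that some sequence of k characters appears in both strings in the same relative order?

Let dp[i][j] be the LCS length of the first i characters of u and the first j characters of v. dp[i][j] = dp[i-1][j-1]+1 when the i-th and j-th characters match, else max(dp[i-1][j], dp[i][j-1]).
    ·  E  Y  N  E  C  S
 ·  0  0  0  0  0  0  0
 N  0  0  0  1  1  1  1
 S  0  0  0  1  1  1  2
 C  0  0  0  1  1  2  2
 T  0  0  0  1  1  2  2
 Y  0  0  1  1  1  2  2
 T  0  0  1  1  1  2  2
 T  0  0  1  1  1  2  2
dp[7][6] = 2. One LCS (by backtracking along matches): NS.

2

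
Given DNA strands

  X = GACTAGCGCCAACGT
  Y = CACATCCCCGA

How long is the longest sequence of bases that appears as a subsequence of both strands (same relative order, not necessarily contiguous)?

8

Taking A [2,2], C [3,3], T [4,5], C [7,6], C [9,7], C [10,8], C [13,9], G [14,10] gives a common subsequence of length 8. Since dp[15][11] = 8, nothing longer is possible.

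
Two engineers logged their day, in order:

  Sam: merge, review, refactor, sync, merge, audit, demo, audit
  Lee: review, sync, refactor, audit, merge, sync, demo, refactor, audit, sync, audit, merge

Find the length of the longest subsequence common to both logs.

5

One common subsequence of length 5: review (Sam #2, Lee #1); then refactor (Sam #3, Lee #3); then sync (Sam #4, Lee #6); then audit (Sam #6, Lee #9); then audit (Sam #8, Lee #11). Since dp[8][12] = 5, nothing longer is possible.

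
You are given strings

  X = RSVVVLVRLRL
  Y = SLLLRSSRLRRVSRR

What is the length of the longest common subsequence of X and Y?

6

Pick R [1,5]; then S [2,7]; then L [6,9]; then V [7,12]; then R [8,14]; then R [10,15]; all 6 characters appear in both, in order. dp[11][15] = 6 confirms this is the maximum.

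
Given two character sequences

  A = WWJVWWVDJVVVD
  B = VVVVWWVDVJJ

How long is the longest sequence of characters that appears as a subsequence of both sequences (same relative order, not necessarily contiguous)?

Pick V [4,4], W [5,5], W [6,6], V [7,7], D [8,8], J [9,11]; all 6 characters appear in both, in order. Since dp[13][11] = 6, nothing longer is possible.

6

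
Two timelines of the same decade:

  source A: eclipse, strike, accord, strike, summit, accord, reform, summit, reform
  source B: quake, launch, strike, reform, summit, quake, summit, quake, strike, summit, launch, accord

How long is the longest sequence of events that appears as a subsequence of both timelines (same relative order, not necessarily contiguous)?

4

Match strike [2,3] → strike [4,9] → summit [5,10] → accord [6,12] — 4 events in the same relative order in both. The LCS DP gives dp[9][12] = 4, so this is optimal.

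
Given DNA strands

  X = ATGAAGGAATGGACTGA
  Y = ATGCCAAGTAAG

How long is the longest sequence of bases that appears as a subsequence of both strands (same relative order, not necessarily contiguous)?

9

Pick A at X[1]=Y[1]; then T at X[2]=Y[2]; then G at X[3]=Y[3]; then A at X[4]=Y[6]; then A at X[5]=Y[7]; then G at X[6]=Y[8]; then A at X[9]=Y[10]; then A at X[13]=Y[11]; then G at X[16]=Y[12]; all 9 bases appear in both, in order. The LCS DP gives dp[17][12] = 9, so this is optimal.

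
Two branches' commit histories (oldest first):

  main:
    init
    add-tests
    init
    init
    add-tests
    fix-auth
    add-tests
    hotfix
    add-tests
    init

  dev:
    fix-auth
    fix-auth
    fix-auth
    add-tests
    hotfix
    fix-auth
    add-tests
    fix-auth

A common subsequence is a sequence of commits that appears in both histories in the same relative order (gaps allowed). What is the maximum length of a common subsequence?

4

Pick fix-auth at main[6]=dev[3], then add-tests at main[7]=dev[4], then hotfix at main[8]=dev[5], then add-tests at main[9]=dev[7]; all 4 commits appear in both, in order. dp[10][8] = 4 confirms this is the maximum.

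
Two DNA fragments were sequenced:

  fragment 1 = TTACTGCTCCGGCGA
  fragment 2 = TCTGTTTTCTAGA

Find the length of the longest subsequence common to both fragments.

8

Pick T at fragment 1[2]=fragment 2[1], then C at fragment 1[4]=fragment 2[2], then T at fragment 1[5]=fragment 2[3], then G at fragment 1[6]=fragment 2[4], then C at fragment 1[7]=fragment 2[9], then T at fragment 1[8]=fragment 2[10], then G at fragment 1[14]=fragment 2[12], then A at fragment 1[15]=fragment 2[13]; all 8 bases appear in both, in order. The LCS DP gives dp[15][13] = 8, so this is optimal.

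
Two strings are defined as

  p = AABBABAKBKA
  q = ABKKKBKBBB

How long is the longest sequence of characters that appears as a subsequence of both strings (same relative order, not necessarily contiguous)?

5

Let dp[i][j] be the LCS length of the first i characters of p and the first j characters of q. dp[i][j] = dp[i-1][j-1]+1 when the i-th and j-th characters match, else max(dp[i-1][j], dp[i][j-1]).
    ·  A  B  K  K  K  B  K  B  B  B
 ·  0  0  0  0  0  0  0  0  0  0  0
 A  0  1  1  1  1  1  1  1  1  1  1
 A  0  1  1  1  1  1  1  1  1  1  1
 B  0  1  2  2  2  2  2  2  2  2  2
 B  0  1  2  2  2  2  3  3  3  3  3
 A  0  1  2  2  2  2  3  3  3  3  3
 B  0  1  2  2  2  2  3  3  4  4  4
 A  0  1  2  2  2  2  3  3  4  4  4
 K  0  1  2  3  3  3  3  4  4  4  4
 B  0  1  2  3  3  3  4  4  5  5  5
 K  0  1  2  3  4  4  4  5  5  5  5
 A  0  1  2  3  4  4  4  5  5  5  5
dp[11][10] = 5. One LCS (by backtracking along matches): ABBBB.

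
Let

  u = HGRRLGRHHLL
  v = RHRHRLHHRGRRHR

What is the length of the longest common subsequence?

Taking H (u #1, v #2), R (u #3, v #3), R (u #4, v #5), L (u #5, v #6), G (u #6, v #10), R (u #7, v #12), H (u #8, v #13) gives a common subsequence of length 7. The LCS DP gives dp[11][14] = 7, so this is optimal.

7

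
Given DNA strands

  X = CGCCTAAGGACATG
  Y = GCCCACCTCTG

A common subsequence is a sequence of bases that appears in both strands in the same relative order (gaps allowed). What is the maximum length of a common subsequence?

One common subsequence of length 7: C at X[1]=Y[4], C at X[3]=Y[6], C at X[4]=Y[7], T at X[5]=Y[8], C at X[11]=Y[9], T at X[13]=Y[10], G at X[14]=Y[11]. Since dp[14][11] = 7, nothing longer is possible.

7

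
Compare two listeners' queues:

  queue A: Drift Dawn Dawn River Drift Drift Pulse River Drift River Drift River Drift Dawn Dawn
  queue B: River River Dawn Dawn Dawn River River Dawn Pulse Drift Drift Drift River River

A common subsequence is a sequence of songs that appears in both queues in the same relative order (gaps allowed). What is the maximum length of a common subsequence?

8

Taking Dawn at queue A[2]=queue B[4]; then Dawn at queue A[3]=queue B[5]; then River at queue A[4]=queue B[7]; then Drift at queue A[5]=queue B[10]; then Drift at queue A[6]=queue B[11]; then Drift at queue A[9]=queue B[12]; then River at queue A[10]=queue B[13]; then River at queue A[12]=queue B[14] gives a common subsequence of length 8. The LCS DP gives dp[15][14] = 8, so this is optimal.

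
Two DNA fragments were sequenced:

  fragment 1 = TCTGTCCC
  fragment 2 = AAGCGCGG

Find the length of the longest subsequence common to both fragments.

3

One common subsequence of length 3: C (fragment 1 #2, fragment 2 #4); then G (fragment 1 #4, fragment 2 #5); then C (fragment 1 #6, fragment 2 #6). dp[8][8] = 3 confirms this is the maximum.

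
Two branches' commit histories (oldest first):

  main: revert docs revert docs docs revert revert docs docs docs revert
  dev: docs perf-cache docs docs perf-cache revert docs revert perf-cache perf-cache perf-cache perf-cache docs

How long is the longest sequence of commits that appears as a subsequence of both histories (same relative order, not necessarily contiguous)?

6

One common subsequence of length 6: docs (main #2, dev #1), then docs (main #4, dev #3), then docs (main #5, dev #4), then revert (main #6, dev #6), then revert (main #7, dev #8), then docs (main #10, dev #13). Since dp[11][13] = 6, nothing longer is possible.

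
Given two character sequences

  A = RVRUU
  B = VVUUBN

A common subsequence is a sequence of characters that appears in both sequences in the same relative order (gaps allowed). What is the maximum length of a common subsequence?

Let dp[i][j] be the LCS length of the first i characters of A and the first j characters of B. dp[i][j] = dp[i-1][j-1]+1 when the i-th and j-th characters match, else max(dp[i-1][j], dp[i][j-1]).
    ·  V  V  U  U  B  N
 ·  0  0  0  0  0  0  0
 R  0  0  0  0  0  0  0
 V  0  1  1  1  1  1  1
 R  0  1  1  1  1  1  1
 U  0  1  1  2  2  2  2
 U  0  1  1  2  3  3  3
dp[5][6] = 3. One LCS (by backtracking along matches): VUU.

3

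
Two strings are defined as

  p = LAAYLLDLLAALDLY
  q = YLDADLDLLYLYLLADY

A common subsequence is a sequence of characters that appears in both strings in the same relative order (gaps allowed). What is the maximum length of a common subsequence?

9

Pick L (p #1, q #2); then A (p #2, q #4); then Y (p #4, q #10); then L (p #5, q #11); then L (p #8, q #13); then L (p #9, q #14); then A (p #11, q #15); then D (p #13, q #16); then Y (p #15, q #17); all 9 characters appear in both, in order. Since dp[15][17] = 9, nothing longer is possible.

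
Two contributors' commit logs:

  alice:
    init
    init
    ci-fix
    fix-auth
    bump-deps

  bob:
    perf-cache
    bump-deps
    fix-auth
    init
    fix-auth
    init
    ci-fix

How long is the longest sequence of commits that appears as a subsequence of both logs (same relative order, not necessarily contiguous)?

3

Match init [1,4]; then init [2,6]; then ci-fix [3,7] — 3 commits in the same relative order in both. dp[5][7] = 3 confirms this is the maximum.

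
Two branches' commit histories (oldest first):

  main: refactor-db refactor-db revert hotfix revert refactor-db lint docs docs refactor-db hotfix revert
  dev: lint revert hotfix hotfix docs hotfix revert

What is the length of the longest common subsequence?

Pick revert [3,2], hotfix [4,4], docs [9,5], hotfix [11,6], revert [12,7]; all 5 commits appear in both, in order. Since dp[12][7] = 5, nothing longer is possible.

5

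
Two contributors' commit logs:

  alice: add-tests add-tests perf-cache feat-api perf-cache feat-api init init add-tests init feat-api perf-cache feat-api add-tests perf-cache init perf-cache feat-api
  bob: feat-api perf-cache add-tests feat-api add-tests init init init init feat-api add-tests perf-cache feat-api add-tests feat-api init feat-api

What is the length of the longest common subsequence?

12

Match feat-api [4,1], perf-cache [5,2], feat-api [6,4], init [7,7], init [8,8], init [10,9], feat-api [11,10], perf-cache [12,12], feat-api [13,13], add-tests [14,14], init [16,16], feat-api [18,17] — 12 commits in the same relative order in both. Since dp[18][17] = 12, nothing longer is possible.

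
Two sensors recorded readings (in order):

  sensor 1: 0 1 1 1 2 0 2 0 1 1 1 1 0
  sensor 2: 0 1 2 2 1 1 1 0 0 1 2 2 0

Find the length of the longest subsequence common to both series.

9

One common subsequence of length 9: 0 (sensor 1 #1, sensor 2 #1); then 1 (sensor 1 #4, sensor 2 #2); then 2 (sensor 1 #5, sensor 2 #3); then 2 (sensor 1 #7, sensor 2 #4); then 1 (sensor 1 #9, sensor 2 #5); then 1 (sensor 1 #10, sensor 2 #6); then 1 (sensor 1 #11, sensor 2 #7); then 1 (sensor 1 #12, sensor 2 #10); then 0 (sensor 1 #13, sensor 2 #13). dp[13][13] = 9 confirms this is the maximum.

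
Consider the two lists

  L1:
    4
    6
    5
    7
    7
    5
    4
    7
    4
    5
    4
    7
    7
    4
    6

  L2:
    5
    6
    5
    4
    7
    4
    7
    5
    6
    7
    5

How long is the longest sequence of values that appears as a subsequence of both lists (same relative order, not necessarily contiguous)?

Pick 6 [2,2] → 5 [3,3] → 7 [4,5] → 7 [5,7] → 5 [6,8] → 7 [8,10] → 5 [10,11]; all 7 values appear in both, in order. Since dp[15][11] = 7, nothing longer is possible.

7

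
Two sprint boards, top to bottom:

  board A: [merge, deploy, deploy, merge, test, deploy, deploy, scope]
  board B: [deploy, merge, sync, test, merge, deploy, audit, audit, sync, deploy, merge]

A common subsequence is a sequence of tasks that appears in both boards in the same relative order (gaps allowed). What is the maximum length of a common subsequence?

Pick deploy [3,1], then merge [4,2], then test [5,4], then deploy [6,6], then deploy [7,10]; all 5 tasks appear in both, in order. The LCS DP gives dp[8][11] = 5, so this is optimal.

5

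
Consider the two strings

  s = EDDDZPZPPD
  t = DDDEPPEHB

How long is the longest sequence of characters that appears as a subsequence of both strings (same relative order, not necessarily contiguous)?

Match D at s[2]=t[1]; then D at s[3]=t[2]; then D at s[4]=t[3]; then P at s[6]=t[5]; then P at s[8]=t[6] — 5 characters in the same relative order in both. The LCS DP gives dp[10][9] = 5, so this is optimal.

5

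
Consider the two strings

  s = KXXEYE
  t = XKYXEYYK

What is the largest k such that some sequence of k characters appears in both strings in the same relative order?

One common subsequence of length 4: K [1,2], then X [3,4], then E [4,5], then Y [5,7]. The LCS DP gives dp[6][8] = 4, so this is optimal.

4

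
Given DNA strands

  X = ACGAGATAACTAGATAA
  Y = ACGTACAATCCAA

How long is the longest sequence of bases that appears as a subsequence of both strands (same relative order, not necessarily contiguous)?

Match A (X #1, Y #1) → C (X #2, Y #2) → G (X #5, Y #3) → T (X #7, Y #4) → A (X #9, Y #5) → C (X #10, Y #6) → A (X #12, Y #7) → A (X #14, Y #8) → T (X #15, Y #9) → A (X #16, Y #12) → A (X #17, Y #13) — 11 bases in the same relative order in both. The LCS DP gives dp[17][13] = 11, so this is optimal.

11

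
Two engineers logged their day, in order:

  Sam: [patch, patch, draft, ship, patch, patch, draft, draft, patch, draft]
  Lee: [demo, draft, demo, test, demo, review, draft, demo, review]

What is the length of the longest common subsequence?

2

One common subsequence of length 2: draft at Sam[3]=Lee[2] → draft at Sam[7]=Lee[7], and the DP table's final entry dp[10][9] is also 2, so no common subsequence is longer.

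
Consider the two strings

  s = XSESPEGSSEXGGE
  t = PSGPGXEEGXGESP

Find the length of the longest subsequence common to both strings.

7

One common subsequence of length 7: X (s #1, t #6) → E (s #3, t #7) → E (s #6, t #8) → G (s #7, t #9) → X (s #11, t #10) → G (s #13, t #11) → E (s #14, t #12). The LCS DP gives dp[14][14] = 7, so this is optimal.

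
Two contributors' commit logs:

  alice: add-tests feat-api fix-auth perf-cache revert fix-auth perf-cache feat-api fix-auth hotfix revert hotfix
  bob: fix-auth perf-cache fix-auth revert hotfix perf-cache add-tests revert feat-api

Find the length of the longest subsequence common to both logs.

5

Match fix-auth at alice[3]=bob[1], perf-cache at alice[4]=bob[2], revert at alice[5]=bob[4], perf-cache at alice[7]=bob[6], feat-api at alice[8]=bob[9] — 5 commits in the same relative order in both. dp[12][9] = 5 confirms this is the maximum.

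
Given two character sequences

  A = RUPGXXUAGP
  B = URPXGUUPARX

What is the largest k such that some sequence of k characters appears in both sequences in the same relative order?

Let dp[i][j] be the LCS length of the first i characters of A and the first j characters of B. dp[i][j] = dp[i-1][j-1]+1 when the i-th and j-th characters match, else max(dp[i-1][j], dp[i][j-1]).
    ·  U  R  P  X  G  U  U  P  A  R  X
 ·  0  0  0  0  0  0  0  0  0  0  0  0
 R  0  0  1  1  1  1  1  1  1  1  1  1
 U  0  1  1  1  1  1  2  2  2  2  2  2
 P  0  1  1  2  2  2  2  2  3  3  3  3
 G  0  1  1  2  2  3  3  3  3  3  3  3
 X  0  1  1  2  3  3  3  3  3  3  3  4
 X  0  1  1  2  3  3  3  3  3  3  3  4
 U  0  1  1  2  3  3  4  4  4  4  4  4
 A  0  1  1  2  3  3  4  4  4  5  5  5
 G  0  1  1  2  3  4  4  4  4  5  5  5
 P  0  1  1  2  3  4  4  4  5  5  5  5
dp[10][11] = 5. One LCS (by backtracking along matches): RPGUA.

5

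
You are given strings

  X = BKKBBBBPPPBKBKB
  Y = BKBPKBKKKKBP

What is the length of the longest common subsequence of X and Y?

Taking B at X[1]=Y[1], K at X[3]=Y[2], B at X[7]=Y[3], P at X[8]=Y[4], B at X[11]=Y[6], K at X[12]=Y[9], K at X[14]=Y[10], B at X[15]=Y[11] gives a common subsequence of length 8, and the DP table's final entry dp[15][12] is also 8, so no common subsequence is longer.

8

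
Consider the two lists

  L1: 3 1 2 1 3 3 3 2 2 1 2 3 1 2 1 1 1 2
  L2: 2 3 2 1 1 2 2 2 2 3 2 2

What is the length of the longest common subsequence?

Taking 3 [1,2]; then 1 [2,5]; then 2 [3,6]; then 2 [8,7]; then 2 [9,8]; then 2 [11,9]; then 3 [12,10]; then 2 [14,11]; then 2 [18,12] gives a common subsequence of length 9. The LCS DP gives dp[18][12] = 9, so this is optimal.

9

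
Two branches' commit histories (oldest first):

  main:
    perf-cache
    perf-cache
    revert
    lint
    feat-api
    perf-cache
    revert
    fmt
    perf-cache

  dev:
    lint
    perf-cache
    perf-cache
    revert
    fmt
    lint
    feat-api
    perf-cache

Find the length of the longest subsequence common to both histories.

One common subsequence of length 6: perf-cache [1,2], then perf-cache [2,3], then revert [3,4], then lint [4,6], then feat-api [5,7], then perf-cache [9,8]. dp[9][8] = 6 confirms this is the maximum.

6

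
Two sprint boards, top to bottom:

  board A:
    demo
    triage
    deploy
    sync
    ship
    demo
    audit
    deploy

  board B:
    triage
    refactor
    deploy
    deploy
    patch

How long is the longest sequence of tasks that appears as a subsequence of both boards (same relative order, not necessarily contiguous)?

One common subsequence of length 3: triage [2,1], deploy [3,3], deploy [8,4]. Since dp[8][5] = 3, nothing longer is possible.

3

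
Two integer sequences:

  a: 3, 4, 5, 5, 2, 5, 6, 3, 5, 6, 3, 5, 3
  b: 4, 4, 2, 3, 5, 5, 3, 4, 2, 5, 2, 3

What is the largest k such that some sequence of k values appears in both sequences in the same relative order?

Match 4 [2,2], then 2 [5,3], then 5 [6,5], then 5 [9,6], then 3 [11,7], then 5 [12,10], then 3 [13,12] — 7 values in the same relative order in both. The LCS DP gives dp[13][12] = 7, so this is optimal.

7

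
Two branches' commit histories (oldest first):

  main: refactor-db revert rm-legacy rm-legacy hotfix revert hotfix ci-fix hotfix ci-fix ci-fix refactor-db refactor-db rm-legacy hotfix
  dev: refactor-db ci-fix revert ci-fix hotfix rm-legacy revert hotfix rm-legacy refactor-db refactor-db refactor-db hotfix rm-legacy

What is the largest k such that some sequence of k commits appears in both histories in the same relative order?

8

Taking refactor-db [1,1] → revert [2,3] → rm-legacy [4,6] → revert [6,7] → hotfix [7,8] → refactor-db [12,11] → refactor-db [13,12] → rm-legacy [14,14] gives a common subsequence of length 8. dp[15][14] = 8 confirms this is the maximum.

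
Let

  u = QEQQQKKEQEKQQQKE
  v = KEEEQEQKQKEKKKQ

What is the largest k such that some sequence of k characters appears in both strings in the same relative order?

8

Taking Q at u[1]=v[5]; then E at u[2]=v[6]; then Q at u[3]=v[7]; then Q at u[4]=v[9]; then K at u[6]=v[12]; then K at u[7]=v[13]; then K at u[11]=v[14]; then Q at u[14]=v[15] gives a common subsequence of length 8. The LCS DP gives dp[16][15] = 8, so this is optimal.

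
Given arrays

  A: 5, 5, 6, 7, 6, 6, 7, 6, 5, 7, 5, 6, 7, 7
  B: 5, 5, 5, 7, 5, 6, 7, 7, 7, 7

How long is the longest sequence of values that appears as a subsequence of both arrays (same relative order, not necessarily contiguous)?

Match 5 [1,2], 5 [2,3], 7 [4,4], 6 [6,6], 7 [7,7], 7 [10,8], 7 [13,9], 7 [14,10] — 8 values in the same relative order in both. The LCS DP gives dp[14][10] = 8, so this is optimal.

8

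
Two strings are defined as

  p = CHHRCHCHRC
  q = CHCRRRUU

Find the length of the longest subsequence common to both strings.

4

Let dp[i][j] be the LCS length of the first i characters of p and the first j characters of q. dp[i][j] = dp[i-1][j-1]+1 when the i-th and j-th characters match, else max(dp[i-1][j], dp[i][j-1]).
    ·  C  H  C  R  R  R  U  U
 ·  0  0  0  0  0  0  0  0  0
 C  0  1  1  1  1  1  1  1  1
 H  0  1  2  2  2  2  2  2  2
 H  0  1  2  2  2  2  2  2  2
 R  0  1  2  2  3  3  3  3  3
 C  0  1  2  3  3  3  3  3  3
 H  0  1  2  3  3  3  3  3  3
 C  0  1  2  3  3  3  3  3  3
 H  0  1  2  3  3  3  3  3  3
 R  0  1  2  3  4  4  4  4  4
 C  0  1  2  3  4  4  4  4  4
dp[10][8] = 4. One LCS (by backtracking along matches): CHRR.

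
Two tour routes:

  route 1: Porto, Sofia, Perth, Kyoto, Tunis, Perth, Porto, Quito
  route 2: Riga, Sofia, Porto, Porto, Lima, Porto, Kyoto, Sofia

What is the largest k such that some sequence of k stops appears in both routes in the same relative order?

2

Taking Porto (route 1 #1, route 2 #6), then Sofia (route 1 #2, route 2 #8) gives a common subsequence of length 2. dp[8][8] = 2 confirms this is the maximum.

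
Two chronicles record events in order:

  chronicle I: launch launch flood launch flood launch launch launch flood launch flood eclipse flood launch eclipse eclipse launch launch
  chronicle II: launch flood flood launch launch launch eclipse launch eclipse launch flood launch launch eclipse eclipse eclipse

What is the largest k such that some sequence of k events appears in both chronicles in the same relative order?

Match launch at chronicle I[2]=chronicle II[1]; then flood at chronicle I[3]=chronicle II[2]; then flood at chronicle I[5]=chronicle II[3]; then launch at chronicle I[6]=chronicle II[4]; then launch at chronicle I[7]=chronicle II[5]; then launch at chronicle I[8]=chronicle II[6]; then launch at chronicle I[10]=chronicle II[8]; then eclipse at chronicle I[12]=chronicle II[9]; then flood at chronicle I[13]=chronicle II[11]; then launch at chronicle I[14]=chronicle II[13]; then eclipse at chronicle I[15]=chronicle II[15]; then eclipse at chronicle I[16]=chronicle II[16] — 12 events in the same relative order in both. The LCS DP gives dp[18][16] = 12, so this is optimal.

12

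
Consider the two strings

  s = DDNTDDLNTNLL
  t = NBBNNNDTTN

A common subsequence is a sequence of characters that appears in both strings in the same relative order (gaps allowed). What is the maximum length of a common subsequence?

One common subsequence of length 4: D [2,7] → T [4,8] → T [9,9] → N [10,10]. Since dp[12][10] = 4, nothing longer is possible.

4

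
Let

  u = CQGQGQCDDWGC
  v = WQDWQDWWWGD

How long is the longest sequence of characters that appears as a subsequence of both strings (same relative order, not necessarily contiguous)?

Let dp[i][j] be the LCS length of the first i characters of u and the first j characters of v. dp[i][j] = dp[i-1][j-1]+1 when the i-th and j-th characters match, else max(dp[i-1][j], dp[i][j-1]).
    ·  W  Q  D  W  Q  D  W  W  W  G  D
 ·  0  0  0  0  0  0  0  0  0  0  0  0
 C  0  0  0  0  0  0  0  0  0  0  0  0
 Q  0  0  1  1  1  1  1  1  1  1  1  1
 G  0  0  1  1  1  1  1  1  1  1  2  2
 Q  0  0  1  1  1  2  2  2  2  2  2  2
 G  0  0  1  1  1  2  2  2  2  2  3  3
 Q  0  0  1  1  1  2  2  2  2  2  3  3
 C  0  0  1  1  1  2  2  2  2  2  3  3
 D  0  0  1  2  2  2  3  3  3  3  3  4
 D  0  0  1  2  2  2  3  3  3  3  3  4
 W  0  1  1  2  3  3  3  4  4  4  4  4
 G  0  1  1  2  3  3  3  4  4  4  5  5
 C  0  1  1  2  3  3  3  4  4  4  5  5
dp[12][11] = 5. One LCS (by backtracking along matches): QQDWG.

5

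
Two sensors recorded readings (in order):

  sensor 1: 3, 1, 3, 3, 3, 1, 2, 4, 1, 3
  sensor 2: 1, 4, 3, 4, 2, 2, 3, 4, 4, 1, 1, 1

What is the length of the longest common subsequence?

Let dp[i][j] be the LCS length of the first i values of sensor 1 and the first j values of sensor 2. dp[i][j] = dp[i-1][j-1]+1 when the i-th and j-th values match, else max(dp[i-1][j], dp[i][j-1]).
    ·  1  4  3  4  2  2  3  4  4  1  1  1
 ·  0  0  0  0  0  0  0  0  0  0  0  0  0
 3  0  0  0  1  1  1  1  1  1  1  1  1  1
 1  0  1  1  1  1  1  1  1  1  1  2  2  2
 3  0  1  1  2  2  2  2  2  2  2  2  2  2
 3  0  1  1  2  2  2  2  3  3  3  3  3  3
 3  0  1  1  2  2  2  2  3  3  3  3  3  3
 1  0  1  1  2  2  2  2  3  3  3  4  4  4
 2  0  1  1  2  2  3  3  3  3  3  4  4  4
 4  0  1  2  2  3  3  3  3  4  4  4  4  4
 1  0  1  2  2  3  3  3  3  4  4  5  5  5
 3  0  1  2  3  3  3  3  4  4  4  5  5  5
dp[10][12] = 5. One LCS (by backtracking along matches): 1, 3, 3, 1, 1.

5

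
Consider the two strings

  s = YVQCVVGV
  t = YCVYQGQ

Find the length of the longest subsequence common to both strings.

4

Let dp[i][j] be the LCS length of the first i characters of s and the first j characters of t. dp[i][j] = dp[i-1][j-1]+1 when the i-th and j-th characters match, else max(dp[i-1][j], dp[i][j-1]).
    ·  Y  C  V  Y  Q  G  Q
 ·  0  0  0  0  0  0  0  0
 Y  0  1  1  1  1  1  1  1
 V  0  1  1  2  2  2  2  2
 Q  0  1  1  2  2  3  3  3
 C  0  1  2  2  2  3  3  3
 V  0  1  2  3  3  3  3  3
 V  0  1  2  3  3  3  3  3
 G  0  1  2  3  3  3  4  4
 V  0  1  2  3  3  3  4  4
dp[8][7] = 4. One LCS (by backtracking along matches): YVQG.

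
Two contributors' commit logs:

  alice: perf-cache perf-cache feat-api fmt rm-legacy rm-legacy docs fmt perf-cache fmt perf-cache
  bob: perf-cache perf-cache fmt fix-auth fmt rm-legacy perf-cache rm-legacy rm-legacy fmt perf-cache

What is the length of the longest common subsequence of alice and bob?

Pick perf-cache [1,1], perf-cache [2,2], fmt [4,5], rm-legacy [5,8], rm-legacy [6,9], fmt [10,10], perf-cache [11,11]; all 7 commits appear in both, in order. The LCS DP gives dp[11][11] = 7, so this is optimal.

7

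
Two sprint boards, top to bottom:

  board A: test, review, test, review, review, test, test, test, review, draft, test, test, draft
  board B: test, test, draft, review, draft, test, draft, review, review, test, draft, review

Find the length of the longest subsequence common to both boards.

7

Taking test (board A #1, board B #2); then review (board A #2, board B #4); then test (board A #3, board B #6); then review (board A #4, board B #8); then review (board A #5, board B #9); then test (board A #6, board B #10); then review (board A #9, board B #12) gives a common subsequence of length 7. Since dp[13][12] = 7, nothing longer is possible.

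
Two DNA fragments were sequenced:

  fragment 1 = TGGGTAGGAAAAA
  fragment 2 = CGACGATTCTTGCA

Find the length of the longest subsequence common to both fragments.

5

Pick G [2,2], G [3,5], T [5,11], G [7,12], A [13,14]; all 5 bases appear in both, in order. dp[13][14] = 5 confirms this is the maximum.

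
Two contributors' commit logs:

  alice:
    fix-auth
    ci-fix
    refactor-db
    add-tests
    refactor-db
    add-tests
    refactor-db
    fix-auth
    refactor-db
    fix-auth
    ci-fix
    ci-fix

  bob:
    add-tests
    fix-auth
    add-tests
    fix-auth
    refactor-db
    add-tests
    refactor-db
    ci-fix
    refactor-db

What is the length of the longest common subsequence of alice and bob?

6

Taking fix-auth (alice #1, bob #2), then add-tests (alice #4, bob #3), then refactor-db (alice #5, bob #5), then add-tests (alice #6, bob #6), then refactor-db (alice #7, bob #7), then refactor-db (alice #9, bob #9) gives a common subsequence of length 6. Since dp[12][9] = 6, nothing longer is possible.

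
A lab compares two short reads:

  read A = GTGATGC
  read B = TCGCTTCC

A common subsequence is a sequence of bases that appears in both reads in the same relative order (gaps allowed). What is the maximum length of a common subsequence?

4

Match G (read A #1, read B #3); then T (read A #2, read B #5); then T (read A #5, read B #6); then C (read A #7, read B #8) — 4 bases in the same relative order in both. The LCS DP gives dp[7][8] = 4, so this is optimal.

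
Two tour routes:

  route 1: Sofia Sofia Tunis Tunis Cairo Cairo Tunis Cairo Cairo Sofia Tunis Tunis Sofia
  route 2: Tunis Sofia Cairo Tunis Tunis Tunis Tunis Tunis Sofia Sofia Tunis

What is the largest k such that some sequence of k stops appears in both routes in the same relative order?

One common subsequence of length 7: Sofia at route 1[1]=route 2[2]; then Tunis at route 1[3]=route 2[4]; then Tunis at route 1[4]=route 2[5]; then Tunis at route 1[7]=route 2[6]; then Tunis at route 1[11]=route 2[7]; then Tunis at route 1[12]=route 2[8]; then Sofia at route 1[13]=route 2[10]. Since dp[13][11] = 7, nothing longer is possible.

7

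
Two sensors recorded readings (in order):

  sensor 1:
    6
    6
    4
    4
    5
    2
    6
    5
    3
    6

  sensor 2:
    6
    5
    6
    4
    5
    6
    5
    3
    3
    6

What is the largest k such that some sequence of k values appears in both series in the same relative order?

8

Let dp[i][j] be the LCS length of the first i values of sensor 1 and the first j values of sensor 2. dp[i][j] = dp[i-1][j-1]+1 when the i-th and j-th values match, else max(dp[i-1][j], dp[i][j-1]).
    ·  6  5  6  4  5  6  5  3  3  6
 ·  0  0  0  0  0  0  0  0  0  0  0
 6  0  1  1  1  1  1  1  1  1  1  1
 6  0  1  1  2  2  2  2  2  2  2  2
 4  0  1  1  2  3  3  3  3  3  3  3
 4  0  1  1  2  3  3  3  3  3  3  3
 5  0  1  2  2  3  4  4  4  4  4  4
 2  0  1  2  2  3  4  4  4  4  4  4
 6  0  1  2  3  3  4  5  5  5  5  5
 5  0  1  2  3  3  4  5  6  6  6  6
 3  0  1  2  3  3  4  5  6  7  7  7
 6  0  1  2  3  3  4  5  6  7  7  8
dp[10][10] = 8. One LCS (by backtracking along matches): 6, 6, 4, 5, 6, 5, 3, 6.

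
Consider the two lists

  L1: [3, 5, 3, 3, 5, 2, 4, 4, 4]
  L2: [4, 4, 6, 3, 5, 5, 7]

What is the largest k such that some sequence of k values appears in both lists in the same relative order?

3

Match 3 at L1[1]=L2[4] → 5 at L1[2]=L2[5] → 5 at L1[5]=L2[6] — 3 values in the same relative order in both. dp[9][7] = 3 confirms this is the maximum.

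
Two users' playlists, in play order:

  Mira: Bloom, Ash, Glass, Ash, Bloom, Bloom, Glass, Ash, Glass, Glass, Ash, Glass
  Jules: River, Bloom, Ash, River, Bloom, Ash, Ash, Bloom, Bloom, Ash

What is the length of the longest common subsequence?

6

Taking Bloom (Mira #1, Jules #5), then Ash (Mira #2, Jules #6), then Ash (Mira #4, Jules #7), then Bloom (Mira #5, Jules #8), then Bloom (Mira #6, Jules #9), then Ash (Mira #11, Jules #10) gives a common subsequence of length 6. Since dp[12][10] = 6, nothing longer is possible.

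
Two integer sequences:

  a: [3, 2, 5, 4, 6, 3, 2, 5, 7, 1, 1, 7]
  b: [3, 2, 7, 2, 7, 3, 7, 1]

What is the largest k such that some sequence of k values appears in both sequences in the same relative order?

Let dp[i][j] be the LCS length of the first i values of a and the first j values of b. dp[i][j] = dp[i-1][j-1]+1 when the i-th and j-th values match, else max(dp[i-1][j], dp[i][j-1]).
    ·  3  2  7  2  7  3  7  1
 ·  0  0  0  0  0  0  0  0  0
 3  0  1  1  1  1  1  1  1  1
 2  0  1  2  2  2  2  2  2  2
 5  0  1  2  2  2  2  2  2  2
 4  0  1  2  2  2  2  2  2  2
 6  0  1  2  2  2  2  2  2  2
 3  0  1  2  2  2  2  3  3  3
 2  0  1  2  2  3  3  3  3  3
 5  0  1  2  2  3  3  3  3  3
 7  0  1  2  3  3  4  4  4  4
 1  0  1  2  3  3  4  4  4  5
 1  0  1  2  3  3  4  4  4  5
 7  0  1  2  3  3  4  4  5  5
dp[12][8] = 5. One LCS (by backtracking along matches): 3, 2, 3, 7, 1.

5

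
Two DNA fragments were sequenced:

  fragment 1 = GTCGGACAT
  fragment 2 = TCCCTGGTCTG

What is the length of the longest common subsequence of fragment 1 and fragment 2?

Taking T [2,1], C [3,4], G [4,6], G [5,7], C [7,9], T [9,10] gives a common subsequence of length 6. The LCS DP gives dp[9][11] = 6, so this is optimal.

6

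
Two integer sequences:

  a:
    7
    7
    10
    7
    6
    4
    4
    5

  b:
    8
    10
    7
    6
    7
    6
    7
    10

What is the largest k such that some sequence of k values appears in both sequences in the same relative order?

Pick 7 [1,5] → 7 [2,7] → 10 [3,8]; all 3 values appear in both, in order. The LCS DP gives dp[8][8] = 3, so this is optimal.

3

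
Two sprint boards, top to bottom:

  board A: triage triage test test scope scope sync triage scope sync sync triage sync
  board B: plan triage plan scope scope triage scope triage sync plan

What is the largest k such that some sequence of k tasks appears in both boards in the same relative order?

Match triage at board A[1]=board B[2]; then scope at board A[5]=board B[4]; then scope at board A[6]=board B[5]; then triage at board A[8]=board B[6]; then scope at board A[9]=board B[7]; then triage at board A[12]=board B[8]; then sync at board A[13]=board B[9] — 7 tasks in the same relative order in both, and the DP table's final entry dp[13][10] is also 7, so no common subsequence is longer.

7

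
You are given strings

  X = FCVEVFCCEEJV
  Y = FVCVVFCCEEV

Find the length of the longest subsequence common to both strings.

10

Let dp[i][j] be the LCS length of the first i characters of X and the first j characters of Y. dp[i][j] = dp[i-1][j-1]+1 when the i-th and j-th characters match, else max(dp[i-1][j], dp[i][j-1]).
    ·  F  V  C  V  V  F  C  C  E  E  V
 ·  0  0  0  0  0  0  0  0  0  0  0  0
 F  0  1  1  1  1  1  1  1  1  1  1  1
 C  0  1  1  2  2  2  2  2  2  2  2  2
 V  0  1  2  2  3  3  3  3  3  3  3  3
 E  0  1  2  2  3  3  3  3  3  4  4  4
 V  0  1  2  2  3  4  4  4  4  4  4  5
 F  0  1  2  2  3  4  5  5  5  5  5  5
 C  0  1  2  3  3  4  5  6  6  6  6  6
 C  0  1  2  3  3  4  5  6  7  7  7  7
 E  0  1  2  3  3  4  5  6  7  8  8  8
 E  0  1  2  3  3  4  5  6  7  8  9  9
 J  0  1  2  3  3  4  5  6  7  8  9  9
 V  0  1  2  3  4  4  5  6  7  8  9 10
dp[12][11] = 10. One LCS (by backtracking along matches): FCVVFCCEEV.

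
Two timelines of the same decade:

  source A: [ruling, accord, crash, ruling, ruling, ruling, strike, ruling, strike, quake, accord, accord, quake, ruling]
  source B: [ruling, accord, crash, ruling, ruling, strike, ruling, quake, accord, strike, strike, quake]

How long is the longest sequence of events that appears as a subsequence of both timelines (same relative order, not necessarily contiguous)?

Taking ruling [1,1], accord [2,2], crash [3,3], ruling [5,4], ruling [6,5], strike [7,6], ruling [8,7], quake [10,8], accord [11,9], quake [13,12] gives a common subsequence of length 10, and the DP table's final entry dp[14][12] is also 10, so no common subsequence is longer.

10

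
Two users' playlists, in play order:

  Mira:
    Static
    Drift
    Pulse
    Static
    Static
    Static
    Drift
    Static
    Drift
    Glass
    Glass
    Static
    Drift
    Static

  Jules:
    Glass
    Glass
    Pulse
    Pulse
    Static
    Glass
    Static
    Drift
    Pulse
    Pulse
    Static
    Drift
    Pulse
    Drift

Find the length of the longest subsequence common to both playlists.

Match Pulse [3,4], then Static [4,5], then Static [6,7], then Drift [7,8], then Static [8,11], then Drift [9,12], then Drift [13,14] — 7 songs in the same relative order in both. The LCS DP gives dp[14][14] = 7, so this is optimal.

7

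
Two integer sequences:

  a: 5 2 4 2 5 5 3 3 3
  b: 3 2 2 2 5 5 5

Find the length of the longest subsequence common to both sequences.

4

Let dp[i][j] be the LCS length of the first i values of a and the first j values of b. dp[i][j] = dp[i-1][j-1]+1 when the i-th and j-th values match, else max(dp[i-1][j], dp[i][j-1]).
    ·  3  2  2  2  5  5  5
 ·  0  0  0  0  0  0  0  0
 5  0  0  0  0  0  1  1  1
 2  0  0  1  1  1  1  1  1
 4  0  0  1  1  1  1  1  1
 2  0  0  1  2  2  2  2  2
 5  0  0  1  2  2  3  3  3
 5  0  0  1  2  2  3  4  4
 3  0  1  1  2  2  3  4  4
 3  0  1  1  2  2  3  4  4
 3  0  1  1  2  2  3  4  4
dp[9][7] = 4. One LCS (by backtracking along matches): 2, 2, 5, 5.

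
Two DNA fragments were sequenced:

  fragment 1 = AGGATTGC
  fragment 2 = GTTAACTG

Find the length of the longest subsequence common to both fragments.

One common subsequence of length 4: A (fragment 1 #1, fragment 2 #4) → A (fragment 1 #4, fragment 2 #5) → T (fragment 1 #6, fragment 2 #7) → G (fragment 1 #7, fragment 2 #8). The LCS DP gives dp[8][8] = 4, so this is optimal.

4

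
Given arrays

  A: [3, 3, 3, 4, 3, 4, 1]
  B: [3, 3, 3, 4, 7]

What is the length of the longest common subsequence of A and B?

Pick 3 at A[1]=B[1], then 3 at A[2]=B[2], then 3 at A[3]=B[3], then 4 at A[4]=B[4]; all 4 values appear in both, in order. The LCS DP gives dp[7][5] = 4, so this is optimal.

4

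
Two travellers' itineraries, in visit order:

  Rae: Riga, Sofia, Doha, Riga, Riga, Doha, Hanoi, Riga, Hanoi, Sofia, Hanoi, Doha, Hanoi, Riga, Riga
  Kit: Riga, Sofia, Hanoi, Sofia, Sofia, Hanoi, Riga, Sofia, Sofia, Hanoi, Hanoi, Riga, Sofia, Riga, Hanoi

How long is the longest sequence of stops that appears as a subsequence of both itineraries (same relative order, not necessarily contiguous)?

9

Match Riga (Rae #1, Kit #1) → Sofia (Rae #2, Kit #5) → Hanoi (Rae #7, Kit #6) → Riga (Rae #8, Kit #7) → Sofia (Rae #10, Kit #9) → Hanoi (Rae #11, Kit #10) → Hanoi (Rae #13, Kit #11) → Riga (Rae #14, Kit #12) → Riga (Rae #15, Kit #14) — 9 stops in the same relative order in both. Since dp[15][15] = 9, nothing longer is possible.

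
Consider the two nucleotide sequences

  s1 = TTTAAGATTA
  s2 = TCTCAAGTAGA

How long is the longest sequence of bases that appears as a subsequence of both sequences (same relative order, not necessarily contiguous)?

7

One common subsequence of length 7: T at s1[1]=s2[1]; then T at s1[2]=s2[3]; then A at s1[4]=s2[5]; then A at s1[5]=s2[6]; then G at s1[6]=s2[7]; then A at s1[7]=s2[9]; then A at s1[10]=s2[11]. The LCS DP gives dp[10][11] = 7, so this is optimal.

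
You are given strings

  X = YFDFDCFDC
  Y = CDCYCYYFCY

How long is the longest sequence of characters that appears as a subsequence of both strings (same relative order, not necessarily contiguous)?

Let dp[i][j] be the LCS length of the first i characters of X and the first j characters of Y. dp[i][j] = dp[i-1][j-1]+1 when the i-th and j-th characters match, else max(dp[i-1][j], dp[i][j-1]).
    ·  C  D  C  Y  C  Y  Y  F  C  Y
 ·  0  0  0  0  0  0  0  0  0  0  0
 Y  0  0  0  0  1  1  1  1  1  1  1
 F  0  0  0  0  1  1  1  1  2  2  2
 D  0  0  1  1  1  1  1  1  2  2  2
 F  0  0  1  1  1  1  1  1  2  2  2
 D  0  0  1  1  1  1  1  1  2  2  2
 C  0  1  1  2  2  2  2  2  2  3  3
 F  0  1  1  2  2  2  2  2  3  3  3
 D  0  1  2  2  2  2  2  2  3  3  3
 C  0  1  2  3  3  3  3  3  3  4  4
dp[9][10] = 4. One LCS (by backtracking along matches): YCFC.

4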